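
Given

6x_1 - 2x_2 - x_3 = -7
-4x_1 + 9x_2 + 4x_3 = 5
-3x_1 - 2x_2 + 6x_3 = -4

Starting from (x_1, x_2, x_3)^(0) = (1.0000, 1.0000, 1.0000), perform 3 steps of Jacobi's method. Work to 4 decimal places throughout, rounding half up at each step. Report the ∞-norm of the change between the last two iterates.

Iteration 1:
  x_1 = (-7 - (-2)·1.0000 - (-1)·1.0000) / (6) = -0.6667
  x_2 = (5 - (-4)·1.0000 - (4)·1.0000) / (9) = 0.5556
  x_3 = (-4 - (-3)·1.0000 - (-2)·1.0000) / (6) = 0.1667
Iteration 2:
  x_1 = (-7 - (-2)·0.5556 - (-1)·0.1667) / (6) = -0.9537
  x_2 = (5 - (-4)·-0.6667 - (4)·0.1667) / (9) = 0.1852
  x_3 = (-4 - (-3)·-0.6667 - (-2)·0.5556) / (6) = -0.8148
Iteration 3:
  x_1 = (-7 - (-2)·0.1852 - (-1)·-0.8148) / (6) = -1.2407
  x_2 = (5 - (-4)·-0.9537 - (4)·-0.8148) / (9) = 0.4938
  x_3 = (-4 - (-3)·-0.9537 - (-2)·0.1852) / (6) = -1.0818
Change: (-0.2870, 0.3086, -0.2670) → max |·| = 0.3086

0.3086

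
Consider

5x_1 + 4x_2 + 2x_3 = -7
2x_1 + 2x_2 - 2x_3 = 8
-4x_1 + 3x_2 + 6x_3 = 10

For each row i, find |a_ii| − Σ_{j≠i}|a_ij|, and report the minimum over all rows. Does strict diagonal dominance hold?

-2

row 1: |5| − (4+2) = -1
row 2: |2| − (2+2) = -2
row 3: |6| − (4+3) = -1
minimum over rows = -2 → not strictly diagonally dominant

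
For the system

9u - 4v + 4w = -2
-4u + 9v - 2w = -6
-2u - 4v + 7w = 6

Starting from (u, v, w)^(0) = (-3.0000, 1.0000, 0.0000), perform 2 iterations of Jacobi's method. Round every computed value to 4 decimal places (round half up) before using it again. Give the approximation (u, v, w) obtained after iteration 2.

(-1.3651, -0.4409, -0.2222)

Iteration 1:
  u = (-2 - (-4)·1.0000 - (4)·0.0000) / (9) = 0.2222
  v = (-6 - (-4)·-3.0000 - (-2)·0.0000) / (9) = -2.0000
  w = (6 - (-2)·-3.0000 - (-4)·1.0000) / (7) = 0.5714
Iteration 2:
  u = (-2 - (-4)·-2.0000 - (4)·0.5714) / (9) = -1.3651
  v = (-6 - (-4)·0.2222 - (-2)·0.5714) / (9) = -0.4409
  w = (6 - (-2)·0.2222 - (-4)·-2.0000) / (7) = -0.2222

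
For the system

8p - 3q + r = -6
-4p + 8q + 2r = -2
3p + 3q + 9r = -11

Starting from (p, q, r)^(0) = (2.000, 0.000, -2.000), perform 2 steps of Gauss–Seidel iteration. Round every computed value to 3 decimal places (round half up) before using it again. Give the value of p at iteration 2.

-0.618

Iteration 1:
  p = (-6 - (-3)·0.000 - (1)·-2.000) / (8) = -0.500
  q = (-2 - (-4)·-0.500 - (2)·-2.000) / (8) = 0.000
  r = (-11 - (3)·-0.500 - (3)·0.000) / (9) = -1.056
Iteration 2:
  p = (-6 - (-3)·0.000 - (1)·-1.056) / (8) = -0.618
  q = (-2 - (-4)·-0.618 - (2)·-1.056) / (8) = -0.295
  r = (-11 - (3)·-0.618 - (3)·-0.295) / (9) = -0.918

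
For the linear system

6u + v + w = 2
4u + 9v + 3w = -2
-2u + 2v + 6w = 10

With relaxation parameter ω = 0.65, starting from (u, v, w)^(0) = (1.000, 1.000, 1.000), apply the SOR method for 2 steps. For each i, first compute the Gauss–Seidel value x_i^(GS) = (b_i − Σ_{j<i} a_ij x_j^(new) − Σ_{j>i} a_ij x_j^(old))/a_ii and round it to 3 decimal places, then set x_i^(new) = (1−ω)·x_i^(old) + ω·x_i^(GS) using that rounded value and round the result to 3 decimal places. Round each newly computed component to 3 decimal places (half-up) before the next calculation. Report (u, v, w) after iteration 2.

Iteration 1:
  u: GS value = (2 - (1)·1.000 - (1)·1.000) / (6) = 0.000;  u ← (1−ω)·1.000 + ω·0.000 = 0.350
  v: GS value = (-2 - (4)·0.350 - (3)·1.000) / (9) = -0.711;  v ← (1−ω)·1.000 + ω·-0.711 = -0.112
  w: GS value = (10 - (-2)·0.350 - (2)·-0.112) / (6) = 1.821;  w ← (1−ω)·1.000 + ω·1.821 = 1.534
Iteration 2:
  u: GS value = (2 - (1)·-0.112 - (1)·1.534) / (6) = 0.096;  u ← (1−ω)·0.350 + ω·0.096 = 0.185
  v: GS value = (-2 - (4)·0.185 - (3)·1.534) / (9) = -0.816;  v ← (1−ω)·-0.112 + ω·-0.816 = -0.570
  w: GS value = (10 - (-2)·0.185 - (2)·-0.570) / (6) = 1.918;  w ← (1−ω)·1.534 + ω·1.918 = 1.784

(0.185, -0.570, 1.784)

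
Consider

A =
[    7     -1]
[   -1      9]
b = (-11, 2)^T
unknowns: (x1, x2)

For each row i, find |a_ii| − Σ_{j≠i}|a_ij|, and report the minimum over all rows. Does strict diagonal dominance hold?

6

row 1: |7| − (1) = 6
row 2: |9| − (1) = 8
minimum over rows = 6 → strictly diagonally dominant (convergence guaranteed)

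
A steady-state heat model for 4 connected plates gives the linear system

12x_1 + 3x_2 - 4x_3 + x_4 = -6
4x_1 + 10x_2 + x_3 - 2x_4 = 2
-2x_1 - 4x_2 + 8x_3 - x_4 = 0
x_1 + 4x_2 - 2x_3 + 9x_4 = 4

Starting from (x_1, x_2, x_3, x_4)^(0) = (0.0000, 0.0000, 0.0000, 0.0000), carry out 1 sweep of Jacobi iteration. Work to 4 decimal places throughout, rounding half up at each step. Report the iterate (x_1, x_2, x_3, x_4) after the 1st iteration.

Iteration 1:
  x_1 = (-6 - (3)·0.0000 - (-4)·0.0000 - (1)·0.0000) / (12) = -0.5000
  x_2 = (2 - (4)·0.0000 - (1)·0.0000 - (-2)·0.0000) / (10) = 0.2000
  x_3 = (0 - (-2)·0.0000 - (-4)·0.0000 - (-1)·0.0000) / (8) = 0.0000
  x_4 = (4 - (1)·0.0000 - (4)·0.0000 - (-2)·0.0000) / (9) = 0.4444

(-0.5000, 0.2000, 0.0000, 0.4444)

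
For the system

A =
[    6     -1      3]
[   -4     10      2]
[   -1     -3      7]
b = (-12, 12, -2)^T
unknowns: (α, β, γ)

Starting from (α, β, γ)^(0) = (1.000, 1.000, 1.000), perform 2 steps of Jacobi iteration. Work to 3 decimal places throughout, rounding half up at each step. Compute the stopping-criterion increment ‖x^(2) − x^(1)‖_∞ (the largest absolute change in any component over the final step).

Iteration 1:
  α = (-12 - (-1)·1.000 - (3)·1.000) / (6) = -2.333
  β = (12 - (-4)·1.000 - (2)·1.000) / (10) = 1.400
  γ = (-2 - (-1)·1.000 - (-3)·1.000) / (7) = 0.286
Iteration 2:
  α = (-12 - (-1)·1.400 - (3)·0.286) / (6) = -1.910
  β = (12 - (-4)·-2.333 - (2)·0.286) / (10) = 0.210
  γ = (-2 - (-1)·-2.333 - (-3)·1.400) / (7) = -0.019
Change: (0.423, -1.190, -0.305) → max |·| = 1.190

1.190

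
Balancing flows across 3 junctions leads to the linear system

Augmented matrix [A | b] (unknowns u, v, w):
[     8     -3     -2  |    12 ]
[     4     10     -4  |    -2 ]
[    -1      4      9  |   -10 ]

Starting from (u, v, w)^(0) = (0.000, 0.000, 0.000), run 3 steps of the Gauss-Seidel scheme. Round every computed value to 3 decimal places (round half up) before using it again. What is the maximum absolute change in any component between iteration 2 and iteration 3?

Iteration 1:
  u = (12 - (-3)·0.000 - (-2)·0.000) / (8) = 1.500
  v = (-2 - (4)·1.500 - (-4)·0.000) / (10) = -0.800
  w = (-10 - (-1)·1.500 - (4)·-0.800) / (9) = -0.589
Iteration 2:
  u = (12 - (-3)·-0.800 - (-2)·-0.589) / (8) = 1.053
  v = (-2 - (4)·1.053 - (-4)·-0.589) / (10) = -0.857
  w = (-10 - (-1)·1.053 - (4)·-0.857) / (9) = -0.613
Iteration 3:
  u = (12 - (-3)·-0.857 - (-2)·-0.613) / (8) = 1.025
  v = (-2 - (4)·1.025 - (-4)·-0.613) / (10) = -0.855
  w = (-10 - (-1)·1.025 - (4)·-0.855) / (9) = -0.617
Change: (-0.028, 0.002, -0.004) → max |·| = 0.028

0.028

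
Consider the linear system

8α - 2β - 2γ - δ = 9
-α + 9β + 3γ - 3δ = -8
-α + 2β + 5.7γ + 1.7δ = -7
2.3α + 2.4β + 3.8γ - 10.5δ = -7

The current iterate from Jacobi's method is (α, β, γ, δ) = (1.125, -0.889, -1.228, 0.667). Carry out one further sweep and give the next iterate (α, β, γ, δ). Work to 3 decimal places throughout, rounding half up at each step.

One sweep:
  α = (9 - (-2)·-0.889 - (-2)·-1.228 - (-1)·0.667) / (8) = 0.679
  β = (-8 - (-1)·1.125 - (3)·-1.228 - (-3)·0.667) / (9) = -0.132
  γ = (-7 - (-1)·1.125 - (2)·-0.889 - (1.7)·0.667) / (5.7) = -0.918
  δ = (-7 - (2.3)·1.125 - (2.4)·-0.889 - (3.8)·-1.228) / (-10.5) = 0.265

(0.679, -0.132, -0.918, 0.265)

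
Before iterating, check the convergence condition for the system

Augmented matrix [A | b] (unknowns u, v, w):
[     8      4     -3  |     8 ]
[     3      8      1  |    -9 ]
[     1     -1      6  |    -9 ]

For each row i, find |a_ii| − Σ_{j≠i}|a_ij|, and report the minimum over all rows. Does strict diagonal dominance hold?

1

row 1: |8| − (4+3) = 1
row 2: |8| − (3+1) = 4
row 3: |6| − (1+1) = 4
minimum over rows = 1 → strictly diagonally dominant (convergence guaranteed)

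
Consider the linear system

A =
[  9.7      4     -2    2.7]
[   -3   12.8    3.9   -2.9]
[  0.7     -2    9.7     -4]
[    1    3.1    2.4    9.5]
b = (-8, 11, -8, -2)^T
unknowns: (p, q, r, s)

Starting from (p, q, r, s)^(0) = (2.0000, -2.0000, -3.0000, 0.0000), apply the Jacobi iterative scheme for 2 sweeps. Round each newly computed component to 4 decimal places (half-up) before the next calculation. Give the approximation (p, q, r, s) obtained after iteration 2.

Iteration 1:
  p = (-8 - (4)·-2.0000 - (-2)·-3.0000 - (2.7)·0.0000) / (9.7) = -0.6186
  q = (11 - (-3)·2.0000 - (3.9)·-3.0000 - (-2.9)·0.0000) / (12.8) = 2.2422
  r = (-8 - (0.7)·2.0000 - (-2)·-2.0000 - (-4)·0.0000) / (9.7) = -1.3814
  s = (-2 - (1)·2.0000 - (3.1)·-2.0000 - (2.4)·-3.0000) / (9.5) = 0.9895
Iteration 2:
  p = (-8 - (4)·2.2422 - (-2)·-1.3814 - (2.7)·0.9895) / (9.7) = -2.3096
  q = (11 - (-3)·-0.6186 - (3.9)·-1.3814 - (-2.9)·0.9895) / (12.8) = 1.3595
  r = (-8 - (0.7)·-0.6186 - (-2)·2.2422 - (-4)·0.9895) / (9.7) = 0.0902
  s = (-2 - (1)·-0.6186 - (3.1)·2.2422 - (2.4)·-1.3814) / (9.5) = -0.5281

(-2.3096, 1.3595, 0.0902, -0.5281)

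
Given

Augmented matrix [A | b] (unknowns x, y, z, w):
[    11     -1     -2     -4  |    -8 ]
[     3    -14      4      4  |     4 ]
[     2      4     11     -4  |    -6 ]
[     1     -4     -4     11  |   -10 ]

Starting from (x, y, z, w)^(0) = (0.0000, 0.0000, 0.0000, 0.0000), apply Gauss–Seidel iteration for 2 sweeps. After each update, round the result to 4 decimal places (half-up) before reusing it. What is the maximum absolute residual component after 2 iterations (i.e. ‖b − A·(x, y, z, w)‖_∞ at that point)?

Iteration 1:
  x = (-8 - (-1)·0.0000 - (-2)·0.0000 - (-4)·0.0000) / (11) = -0.7273
  y = (4 - (3)·-0.7273 - (4)·0.0000 - (4)·0.0000) / (-14) = -0.4416
  z = (-6 - (2)·-0.7273 - (4)·-0.4416 - (-4)·0.0000) / (11) = -0.2526
  w = (-10 - (1)·-0.7273 - (-4)·-0.4416 - (-4)·-0.2526) / (11) = -1.0954
Iteration 2:
  x = (-8 - (-1)·-0.4416 - (-2)·-0.2526 - (-4)·-1.0954) / (11) = -1.2117
  y = (4 - (3)·-1.2117 - (4)·-0.2526 - (4)·-1.0954) / (-14) = -0.9305
  z = (-6 - (2)·-1.2117 - (4)·-0.9305 - (-4)·-1.0954) / (11) = -0.3851
  w = (-10 - (1)·-1.2117 - (-4)·-0.9305 - (-4)·-0.3851) / (11) = -1.2773
Residual b − A·x = (-1.4812, 1.2577, -0.7277, -0.0004); ∞-norm = 1.4812

1.4812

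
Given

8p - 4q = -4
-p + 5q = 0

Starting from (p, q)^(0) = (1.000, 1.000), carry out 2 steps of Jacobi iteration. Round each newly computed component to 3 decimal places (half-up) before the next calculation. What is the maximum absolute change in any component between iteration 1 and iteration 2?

Iteration 1:
  p = (-4 - (-4)·1.000) / (8) = 0.000
  q = (0 - (-1)·1.000) / (5) = 0.200
Iteration 2:
  p = (-4 - (-4)·0.200) / (8) = -0.400
  q = (0 - (-1)·0.000) / (5) = 0.000
Change: (-0.400, -0.200) → max |·| = 0.400

0.400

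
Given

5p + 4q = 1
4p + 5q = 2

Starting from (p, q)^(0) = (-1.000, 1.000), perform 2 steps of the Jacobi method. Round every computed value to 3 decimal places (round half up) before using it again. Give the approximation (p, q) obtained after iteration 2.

(-0.760, 0.880)

Iteration 1:
  p = (1 - (4)·1.000) / (5) = -0.600
  q = (2 - (4)·-1.000) / (5) = 1.200
Iteration 2:
  p = (1 - (4)·1.200) / (5) = -0.760
  q = (2 - (4)·-0.600) / (5) = 0.880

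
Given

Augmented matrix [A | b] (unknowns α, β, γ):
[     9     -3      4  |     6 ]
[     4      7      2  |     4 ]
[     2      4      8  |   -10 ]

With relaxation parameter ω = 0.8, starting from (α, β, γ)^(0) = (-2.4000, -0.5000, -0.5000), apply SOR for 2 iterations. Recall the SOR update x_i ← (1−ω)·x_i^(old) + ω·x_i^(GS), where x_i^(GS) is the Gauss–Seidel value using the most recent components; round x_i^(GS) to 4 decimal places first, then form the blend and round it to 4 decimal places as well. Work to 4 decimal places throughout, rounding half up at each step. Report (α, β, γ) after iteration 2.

Iteration 1:
  α: GS value = (6 - (-3)·-0.5000 - (4)·-0.5000) / (9) = 0.7222;  α ← (1−ω)·-2.4000 + ω·0.7222 = 0.0978
  β: GS value = (4 - (4)·0.0978 - (2)·-0.5000) / (7) = 0.6584;  β ← (1−ω)·-0.5000 + ω·0.6584 = 0.4267
  γ: GS value = (-10 - (2)·0.0978 - (4)·0.4267) / (8) = -1.4878;  γ ← (1−ω)·-0.5000 + ω·-1.4878 = -1.2902
Iteration 2:
  α: GS value = (6 - (-3)·0.4267 - (4)·-1.2902) / (9) = 1.3823;  α ← (1−ω)·0.0978 + ω·1.3823 = 1.1254
  β: GS value = (4 - (4)·1.1254 - (2)·-1.2902) / (7) = 0.2970;  β ← (1−ω)·0.4267 + ω·0.2970 = 0.3229
  γ: GS value = (-10 - (2)·1.1254 - (4)·0.3229) / (8) = -1.6928;  γ ← (1−ω)·-1.2902 + ω·-1.6928 = -1.6123

(1.1254, 0.3229, -1.6123)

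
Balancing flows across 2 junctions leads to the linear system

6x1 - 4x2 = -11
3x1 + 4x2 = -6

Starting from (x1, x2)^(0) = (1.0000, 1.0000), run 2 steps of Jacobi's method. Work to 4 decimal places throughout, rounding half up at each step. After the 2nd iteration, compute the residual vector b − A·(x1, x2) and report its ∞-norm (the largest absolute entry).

6.4999

Iteration 1:
  x1 = (-11 - (-4)·1.0000) / (6) = -1.1667
  x2 = (-6 - (3)·1.0000) / (4) = -2.2500
Iteration 2:
  x1 = (-11 - (-4)·-2.2500) / (6) = -3.3333
  x2 = (-6 - (3)·-1.1667) / (4) = -0.6250
Residual b − A·x = (6.4998, 6.4999); ∞-norm = 6.4999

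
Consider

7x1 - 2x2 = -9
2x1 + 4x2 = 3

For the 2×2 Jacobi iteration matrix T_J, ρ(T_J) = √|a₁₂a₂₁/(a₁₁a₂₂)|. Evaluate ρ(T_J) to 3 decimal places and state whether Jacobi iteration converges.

0.378

a₁₂a₂₁/(a₁₁a₂₂) = (-2)·(2) / ((7)·(4)) = -0.142857
ρ = √|-0.142857| = √0.142857 = 0.378
ρ < 1, so Jacobi converges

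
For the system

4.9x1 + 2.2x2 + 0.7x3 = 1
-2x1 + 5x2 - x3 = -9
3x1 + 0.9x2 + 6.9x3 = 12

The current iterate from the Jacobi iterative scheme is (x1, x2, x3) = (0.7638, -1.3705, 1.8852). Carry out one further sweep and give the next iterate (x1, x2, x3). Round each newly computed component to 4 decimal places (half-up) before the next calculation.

One sweep:
  x1 = (1 - (2.2)·-1.3705 - (0.7)·1.8852) / (4.9) = 0.5501
  x2 = (-9 - (-2)·0.7638 - (-1)·1.8852) / (5) = -1.1174
  x3 = (12 - (3)·0.7638 - (0.9)·-1.3705) / (6.9) = 1.5858

(0.5501, -1.1174, 1.5858)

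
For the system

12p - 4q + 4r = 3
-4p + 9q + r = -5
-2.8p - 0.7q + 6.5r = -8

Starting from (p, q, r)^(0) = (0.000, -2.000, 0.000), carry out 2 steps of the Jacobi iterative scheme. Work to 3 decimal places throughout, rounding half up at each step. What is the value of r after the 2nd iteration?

Iteration 1:
  p = (3 - (-4)·-2.000 - (4)·0.000) / (12) = -0.417
  q = (-5 - (-4)·0.000 - (1)·0.000) / (9) = -0.556
  r = (-8 - (-2.8)·0.000 - (-0.7)·-2.000) / (6.5) = -1.446
Iteration 2:
  p = (3 - (-4)·-0.556 - (4)·-1.446) / (12) = 0.547
  q = (-5 - (-4)·-0.417 - (1)·-1.446) / (9) = -0.580
  r = (-8 - (-2.8)·-0.417 - (-0.7)·-0.556) / (6.5) = -1.470

-1.470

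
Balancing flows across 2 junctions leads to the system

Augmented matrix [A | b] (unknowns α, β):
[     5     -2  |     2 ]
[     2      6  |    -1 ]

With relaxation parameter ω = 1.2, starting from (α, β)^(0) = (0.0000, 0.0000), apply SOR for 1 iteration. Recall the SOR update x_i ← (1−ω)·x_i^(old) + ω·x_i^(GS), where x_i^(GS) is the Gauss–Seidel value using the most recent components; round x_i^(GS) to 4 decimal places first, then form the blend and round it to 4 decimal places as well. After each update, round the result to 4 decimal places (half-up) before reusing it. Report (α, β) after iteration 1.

Iteration 1:
  α: GS value = (2 - (-2)·0.0000) / (5) = 0.4000;  α ← (1−ω)·0.0000 + ω·0.4000 = 0.4800
  β: GS value = (-1 - (2)·0.4800) / (6) = -0.3267;  β ← (1−ω)·0.0000 + ω·-0.3267 = -0.3920

(0.4800, -0.3920)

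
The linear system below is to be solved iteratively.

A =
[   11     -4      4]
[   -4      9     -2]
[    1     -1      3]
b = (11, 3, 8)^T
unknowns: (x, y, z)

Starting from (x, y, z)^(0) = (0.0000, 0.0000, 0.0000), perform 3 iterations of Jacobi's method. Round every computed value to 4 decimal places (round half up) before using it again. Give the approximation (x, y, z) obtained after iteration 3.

(0.6095, 0.9439, 3.0730)

Iteration 1:
  x = (11 - (-4)·0.0000 - (4)·0.0000) / (11) = 1.0000
  y = (3 - (-4)·0.0000 - (-2)·0.0000) / (9) = 0.3333
  z = (8 - (1)·0.0000 - (-1)·0.0000) / (3) = 2.6667
Iteration 2:
  x = (11 - (-4)·0.3333 - (4)·2.6667) / (11) = 0.1515
  y = (3 - (-4)·1.0000 - (-2)·2.6667) / (9) = 1.3704
  z = (8 - (1)·1.0000 - (-1)·0.3333) / (3) = 2.4444
Iteration 3:
  x = (11 - (-4)·1.3704 - (4)·2.4444) / (11) = 0.6095
  y = (3 - (-4)·0.1515 - (-2)·2.4444) / (9) = 0.9439
  z = (8 - (1)·0.1515 - (-1)·1.3704) / (3) = 3.0730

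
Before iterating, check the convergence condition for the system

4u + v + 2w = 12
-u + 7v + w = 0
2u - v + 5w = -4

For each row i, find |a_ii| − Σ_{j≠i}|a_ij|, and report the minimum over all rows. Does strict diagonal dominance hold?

row 1: |4| − (1+2) = 1
row 2: |7| − (1+1) = 5
row 3: |5| − (2+1) = 2
minimum over rows = 1 → strictly diagonally dominant (convergence guaranteed)

1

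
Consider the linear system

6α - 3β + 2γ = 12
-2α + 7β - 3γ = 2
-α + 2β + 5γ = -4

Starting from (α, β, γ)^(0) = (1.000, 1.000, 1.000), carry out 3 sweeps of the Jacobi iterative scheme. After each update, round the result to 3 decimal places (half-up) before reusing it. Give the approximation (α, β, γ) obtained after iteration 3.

(2.494, 0.766, -0.424)

Iteration 1:
  α = (12 - (-3)·1.000 - (2)·1.000) / (6) = 2.167
  β = (2 - (-2)·1.000 - (-3)·1.000) / (7) = 1.000
  γ = (-4 - (-1)·1.000 - (2)·1.000) / (5) = -1.000
Iteration 2:
  α = (12 - (-3)·1.000 - (2)·-1.000) / (6) = 2.833
  β = (2 - (-2)·2.167 - (-3)·-1.000) / (7) = 0.476
  γ = (-4 - (-1)·2.167 - (2)·1.000) / (5) = -0.767
Iteration 3:
  α = (12 - (-3)·0.476 - (2)·-0.767) / (6) = 2.494
  β = (2 - (-2)·2.833 - (-3)·-0.767) / (7) = 0.766
  γ = (-4 - (-1)·2.833 - (2)·0.476) / (5) = -0.424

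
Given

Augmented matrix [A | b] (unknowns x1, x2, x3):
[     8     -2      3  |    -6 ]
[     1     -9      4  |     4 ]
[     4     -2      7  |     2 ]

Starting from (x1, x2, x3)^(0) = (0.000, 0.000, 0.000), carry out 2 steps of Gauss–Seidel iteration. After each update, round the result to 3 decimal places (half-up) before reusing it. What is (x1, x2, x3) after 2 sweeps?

(-1.093, -0.316, 0.820)

Iteration 1:
  x1 = (-6 - (-2)·0.000 - (3)·0.000) / (8) = -0.750
  x2 = (4 - (1)·-0.750 - (4)·0.000) / (-9) = -0.528
  x3 = (2 - (4)·-0.750 - (-2)·-0.528) / (7) = 0.563
Iteration 2:
  x1 = (-6 - (-2)·-0.528 - (3)·0.563) / (8) = -1.093
  x2 = (4 - (1)·-1.093 - (4)·0.563) / (-9) = -0.316
  x3 = (2 - (4)·-1.093 - (-2)·-0.316) / (7) = 0.820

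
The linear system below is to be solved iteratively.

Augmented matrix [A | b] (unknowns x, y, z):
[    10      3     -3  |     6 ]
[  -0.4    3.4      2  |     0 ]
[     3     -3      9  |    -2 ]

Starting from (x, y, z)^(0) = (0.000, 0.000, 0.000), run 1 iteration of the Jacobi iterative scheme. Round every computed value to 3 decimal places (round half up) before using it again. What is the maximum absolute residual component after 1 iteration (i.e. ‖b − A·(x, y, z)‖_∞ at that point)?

Iteration 1:
  x = (6 - (3)·0.000 - (-3)·0.000) / (10) = 0.600
  y = (0 - (-0.4)·0.000 - (2)·0.000) / (3.4) = 0.000
  z = (-2 - (3)·0.000 - (-3)·0.000) / (9) = -0.222
Residual b − A·x = (-0.666, 0.684, -1.802); ∞-norm = 1.802

1.802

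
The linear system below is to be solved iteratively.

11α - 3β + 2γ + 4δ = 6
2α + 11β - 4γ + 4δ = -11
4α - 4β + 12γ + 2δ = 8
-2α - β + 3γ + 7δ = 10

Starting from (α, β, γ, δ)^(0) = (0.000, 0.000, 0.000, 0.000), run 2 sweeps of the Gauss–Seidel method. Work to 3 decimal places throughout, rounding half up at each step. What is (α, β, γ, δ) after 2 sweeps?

(-0.276, -1.407, 0.060, 1.123)

Iteration 1:
  α = (6 - (-3)·0.000 - (2)·0.000 - (4)·0.000) / (11) = 0.545
  β = (-11 - (2)·0.545 - (-4)·0.000 - (4)·0.000) / (11) = -1.099
  γ = (8 - (4)·0.545 - (-4)·-1.099 - (2)·0.000) / (12) = 0.119
  δ = (10 - (-2)·0.545 - (-1)·-1.099 - (3)·0.119) / (7) = 1.376
Iteration 2:
  α = (6 - (-3)·-1.099 - (2)·0.119 - (4)·1.376) / (11) = -0.276
  β = (-11 - (2)·-0.276 - (-4)·0.119 - (4)·1.376) / (11) = -1.407
  γ = (8 - (4)·-0.276 - (-4)·-1.407 - (2)·1.376) / (12) = 0.060
  δ = (10 - (-2)·-0.276 - (-1)·-1.407 - (3)·0.060) / (7) = 1.123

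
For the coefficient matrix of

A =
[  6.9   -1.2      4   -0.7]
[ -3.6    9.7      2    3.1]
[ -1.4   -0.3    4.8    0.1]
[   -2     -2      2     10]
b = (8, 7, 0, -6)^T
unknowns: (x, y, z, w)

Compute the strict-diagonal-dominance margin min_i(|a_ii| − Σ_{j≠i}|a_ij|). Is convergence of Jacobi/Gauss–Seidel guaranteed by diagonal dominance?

row 1: |6.9| − (1.2+4+0.7) = 1
row 2: |9.7| − (3.6+2+3.1) = 1
row 3: |4.8| − (1.4+0.3+0.1) = 3
row 4: |10| − (2+2+2) = 4
minimum over rows = 1 → strictly diagonally dominant (convergence guaranteed)

1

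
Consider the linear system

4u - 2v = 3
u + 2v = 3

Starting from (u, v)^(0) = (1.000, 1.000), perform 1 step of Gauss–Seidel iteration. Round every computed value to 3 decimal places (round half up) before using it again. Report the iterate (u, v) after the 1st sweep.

Iteration 1:
  u = (3 - (-2)·1.000) / (4) = 1.250
  v = (3 - (1)·1.250) / (2) = 0.875

(1.250, 0.875)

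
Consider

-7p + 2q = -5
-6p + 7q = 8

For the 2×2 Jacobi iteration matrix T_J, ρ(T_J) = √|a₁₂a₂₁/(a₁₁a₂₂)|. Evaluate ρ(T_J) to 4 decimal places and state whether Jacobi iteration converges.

a₁₂a₂₁/(a₁₁a₂₂) = (2)·(-6) / ((-7)·(7)) = 0.244898
ρ = √|0.244898| = √0.244898 = 0.4949
ρ < 1, so Jacobi converges

0.4949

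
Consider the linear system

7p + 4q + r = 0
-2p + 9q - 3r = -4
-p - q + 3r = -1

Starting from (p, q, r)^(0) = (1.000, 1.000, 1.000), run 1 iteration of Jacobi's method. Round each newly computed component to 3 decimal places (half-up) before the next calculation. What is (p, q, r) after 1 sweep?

(-0.714, 0.111, 0.333)

Iteration 1:
  p = (0 - (4)·1.000 - (1)·1.000) / (7) = -0.714
  q = (-4 - (-2)·1.000 - (-3)·1.000) / (9) = 0.111
  r = (-1 - (-1)·1.000 - (-1)·1.000) / (3) = 0.333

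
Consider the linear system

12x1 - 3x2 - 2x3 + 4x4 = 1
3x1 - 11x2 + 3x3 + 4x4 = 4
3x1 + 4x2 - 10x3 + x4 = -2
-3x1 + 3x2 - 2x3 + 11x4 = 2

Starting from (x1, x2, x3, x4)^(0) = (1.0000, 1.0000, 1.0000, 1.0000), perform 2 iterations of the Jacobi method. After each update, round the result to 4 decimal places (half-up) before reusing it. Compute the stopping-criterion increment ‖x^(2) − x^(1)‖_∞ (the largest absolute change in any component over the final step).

0.4954

Iteration 1:
  x1 = (1 - (-3)·1.0000 - (-2)·1.0000 - (4)·1.0000) / (12) = 0.1667
  x2 = (4 - (3)·1.0000 - (3)·1.0000 - (4)·1.0000) / (-11) = 0.5455
  x3 = (-2 - (3)·1.0000 - (4)·1.0000 - (1)·1.0000) / (-10) = 1.0000
  x4 = (2 - (-3)·1.0000 - (3)·1.0000 - (-2)·1.0000) / (11) = 0.3636
Iteration 2:
  x1 = (1 - (-3)·0.5455 - (-2)·1.0000 - (4)·0.3636) / (12) = 0.2652
  x2 = (4 - (3)·0.1667 - (3)·1.0000 - (4)·0.3636) / (-11) = 0.0868
  x3 = (-2 - (3)·0.1667 - (4)·0.5455 - (1)·0.3636) / (-10) = 0.5046
  x4 = (2 - (-3)·0.1667 - (3)·0.5455 - (-2)·1.0000) / (11) = 0.2603
Change: (0.0985, -0.4587, -0.4954, -0.1033) → max |·| = 0.4954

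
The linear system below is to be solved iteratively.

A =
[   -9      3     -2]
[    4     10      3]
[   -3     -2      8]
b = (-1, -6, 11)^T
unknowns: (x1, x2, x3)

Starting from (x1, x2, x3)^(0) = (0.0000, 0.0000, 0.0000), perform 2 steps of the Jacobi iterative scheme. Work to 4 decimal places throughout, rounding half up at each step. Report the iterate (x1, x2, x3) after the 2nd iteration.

(-0.3944, -1.0569, 1.2667)

Iteration 1:
  x1 = (-1 - (3)·0.0000 - (-2)·0.0000) / (-9) = 0.1111
  x2 = (-6 - (4)·0.0000 - (3)·0.0000) / (10) = -0.6000
  x3 = (11 - (-3)·0.0000 - (-2)·0.0000) / (8) = 1.3750
Iteration 2:
  x1 = (-1 - (3)·-0.6000 - (-2)·1.3750) / (-9) = -0.3944
  x2 = (-6 - (4)·0.1111 - (3)·1.3750) / (10) = -1.0569
  x3 = (11 - (-3)·0.1111 - (-2)·-0.6000) / (8) = 1.2667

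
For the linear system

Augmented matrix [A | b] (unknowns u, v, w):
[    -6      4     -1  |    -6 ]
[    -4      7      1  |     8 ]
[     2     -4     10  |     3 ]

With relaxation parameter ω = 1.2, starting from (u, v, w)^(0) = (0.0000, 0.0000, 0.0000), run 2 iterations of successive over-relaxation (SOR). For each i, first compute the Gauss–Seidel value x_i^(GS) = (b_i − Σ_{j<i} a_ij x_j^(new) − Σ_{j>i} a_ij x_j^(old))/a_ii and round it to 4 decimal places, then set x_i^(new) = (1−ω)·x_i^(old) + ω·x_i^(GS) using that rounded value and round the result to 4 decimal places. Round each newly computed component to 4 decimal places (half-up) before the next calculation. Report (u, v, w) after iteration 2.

(2.4904, 2.4474, 0.7120)

Iteration 1:
  u: GS value = (-6 - (4)·0.0000 - (-1)·0.0000) / (-6) = 1.0000;  u ← (1−ω)·0.0000 + ω·1.0000 = 1.2000
  v: GS value = (8 - (-4)·1.2000 - (1)·0.0000) / (7) = 1.8286;  v ← (1−ω)·0.0000 + ω·1.8286 = 2.1943
  w: GS value = (3 - (2)·1.2000 - (-4)·2.1943) / (10) = 0.9377;  w ← (1−ω)·0.0000 + ω·0.9377 = 1.1252
Iteration 2:
  u: GS value = (-6 - (4)·2.1943 - (-1)·1.1252) / (-6) = 2.2753;  u ← (1−ω)·1.2000 + ω·2.2753 = 2.4904
  v: GS value = (8 - (-4)·2.4904 - (1)·1.1252) / (7) = 2.4052;  v ← (1−ω)·2.1943 + ω·2.4052 = 2.4474
  w: GS value = (3 - (2)·2.4904 - (-4)·2.4474) / (10) = 0.7809;  w ← (1−ω)·1.1252 + ω·0.7809 = 0.7120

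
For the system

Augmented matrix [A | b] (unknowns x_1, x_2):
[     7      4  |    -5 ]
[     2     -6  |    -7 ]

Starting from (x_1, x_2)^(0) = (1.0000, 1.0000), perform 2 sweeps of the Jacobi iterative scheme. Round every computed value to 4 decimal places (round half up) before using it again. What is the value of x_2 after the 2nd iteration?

Iteration 1:
  x_1 = (-5 - (4)·1.0000) / (7) = -1.2857
  x_2 = (-7 - (2)·1.0000) / (-6) = 1.5000
Iteration 2:
  x_1 = (-5 - (4)·1.5000) / (7) = -1.5714
  x_2 = (-7 - (2)·-1.2857) / (-6) = 0.7381

0.7381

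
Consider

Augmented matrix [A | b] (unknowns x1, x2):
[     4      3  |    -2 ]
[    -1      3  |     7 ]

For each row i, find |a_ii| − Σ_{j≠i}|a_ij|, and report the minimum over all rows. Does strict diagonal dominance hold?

1

row 1: |4| − (3) = 1
row 2: |3| − (1) = 2
minimum over rows = 1 → strictly diagonally dominant (convergence guaranteed)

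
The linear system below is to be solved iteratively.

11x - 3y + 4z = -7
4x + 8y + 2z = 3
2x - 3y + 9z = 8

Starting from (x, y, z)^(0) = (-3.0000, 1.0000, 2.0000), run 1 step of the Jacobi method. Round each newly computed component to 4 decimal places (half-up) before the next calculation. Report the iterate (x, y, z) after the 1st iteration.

Iteration 1:
  x = (-7 - (-3)·1.0000 - (4)·2.0000) / (11) = -1.0909
  y = (3 - (4)·-3.0000 - (2)·2.0000) / (8) = 1.3750
  z = (8 - (2)·-3.0000 - (-3)·1.0000) / (9) = 1.8889

(-1.0909, 1.3750, 1.8889)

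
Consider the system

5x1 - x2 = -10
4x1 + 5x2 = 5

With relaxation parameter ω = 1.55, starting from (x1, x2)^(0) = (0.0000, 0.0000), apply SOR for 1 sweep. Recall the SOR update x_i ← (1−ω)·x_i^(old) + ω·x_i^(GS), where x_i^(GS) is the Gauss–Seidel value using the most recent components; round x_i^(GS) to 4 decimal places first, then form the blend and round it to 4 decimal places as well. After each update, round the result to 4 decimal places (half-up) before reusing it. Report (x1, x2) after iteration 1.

(-3.1000, 5.3940)

Iteration 1:
  x1: GS value = (-10 - (-1)·0.0000) / (5) = -2.0000;  x1 ← (1−ω)·0.0000 + ω·-2.0000 = -3.1000
  x2: GS value = (5 - (4)·-3.1000) / (5) = 3.4800;  x2 ← (1−ω)·0.0000 + ω·3.4800 = 5.3940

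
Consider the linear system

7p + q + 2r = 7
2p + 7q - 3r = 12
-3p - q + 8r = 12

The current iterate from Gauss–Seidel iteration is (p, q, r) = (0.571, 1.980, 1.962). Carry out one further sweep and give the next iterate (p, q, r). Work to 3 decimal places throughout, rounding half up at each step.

One sweep:
  p = (7 - (1)·1.980 - (2)·1.962) / (7) = 0.157
  q = (12 - (2)·0.157 - (-3)·1.962) / (7) = 2.510
  r = (12 - (-3)·0.157 - (-1)·2.510) / (8) = 1.873

(0.157, 2.510, 1.873)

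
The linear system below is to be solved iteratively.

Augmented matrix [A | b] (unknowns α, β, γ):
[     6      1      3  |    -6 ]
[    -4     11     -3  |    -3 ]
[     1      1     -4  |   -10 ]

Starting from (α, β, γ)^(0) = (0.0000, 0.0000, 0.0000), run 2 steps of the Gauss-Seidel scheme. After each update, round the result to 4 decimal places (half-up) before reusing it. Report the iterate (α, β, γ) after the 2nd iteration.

(-1.9394, -0.4077, 1.9132)

Iteration 1:
  α = (-6 - (1)·0.0000 - (3)·0.0000) / (6) = -1.0000
  β = (-3 - (-4)·-1.0000 - (-3)·0.0000) / (11) = -0.6364
  γ = (-10 - (1)·-1.0000 - (1)·-0.6364) / (-4) = 2.0909
Iteration 2:
  α = (-6 - (1)·-0.6364 - (3)·2.0909) / (6) = -1.9394
  β = (-3 - (-4)·-1.9394 - (-3)·2.0909) / (11) = -0.4077
  γ = (-10 - (1)·-1.9394 - (1)·-0.4077) / (-4) = 1.9132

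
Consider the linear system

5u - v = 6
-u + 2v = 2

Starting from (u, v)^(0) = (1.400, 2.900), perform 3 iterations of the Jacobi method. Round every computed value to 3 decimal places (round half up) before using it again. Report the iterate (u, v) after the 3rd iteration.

Iteration 1:
  u = (6 - (-1)·2.900) / (5) = 1.780
  v = (2 - (-1)·1.400) / (2) = 1.700
Iteration 2:
  u = (6 - (-1)·1.700) / (5) = 1.540
  v = (2 - (-1)·1.780) / (2) = 1.890
Iteration 3:
  u = (6 - (-1)·1.890) / (5) = 1.578
  v = (2 - (-1)·1.540) / (2) = 1.770

(1.578, 1.770)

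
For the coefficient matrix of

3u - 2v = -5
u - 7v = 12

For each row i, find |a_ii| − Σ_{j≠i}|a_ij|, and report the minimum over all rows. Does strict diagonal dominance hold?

row 1: |3| − (2) = 1
row 2: |-7| − (1) = 6
minimum over rows = 1 → strictly diagonally dominant (convergence guaranteed)

1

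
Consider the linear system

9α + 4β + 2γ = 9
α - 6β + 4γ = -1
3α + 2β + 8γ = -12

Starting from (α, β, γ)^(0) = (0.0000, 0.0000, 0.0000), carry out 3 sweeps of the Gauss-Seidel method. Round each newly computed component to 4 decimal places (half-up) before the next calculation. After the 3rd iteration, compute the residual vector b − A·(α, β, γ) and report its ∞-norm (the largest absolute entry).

Iteration 1:
  α = (9 - (4)·0.0000 - (2)·0.0000) / (9) = 1.0000
  β = (-1 - (1)·1.0000 - (4)·0.0000) / (-6) = 0.3333
  γ = (-12 - (3)·1.0000 - (2)·0.3333) / (8) = -1.9583
Iteration 2:
  α = (9 - (4)·0.3333 - (2)·-1.9583) / (9) = 1.2870
  β = (-1 - (1)·1.2870 - (4)·-1.9583) / (-6) = -0.9244
  γ = (-12 - (3)·1.2870 - (2)·-0.9244) / (8) = -1.7515
Iteration 3:
  α = (9 - (4)·-0.9244 - (2)·-1.7515) / (9) = 1.8001
  β = (-1 - (1)·1.8001 - (4)·-1.7515) / (-6) = -0.7010
  γ = (-12 - (3)·1.8001 - (2)·-0.7010) / (8) = -1.9998
Residual b − A·x = (-0.3973, 0.9931, 0.0001); ∞-norm = 0.9931

0.9931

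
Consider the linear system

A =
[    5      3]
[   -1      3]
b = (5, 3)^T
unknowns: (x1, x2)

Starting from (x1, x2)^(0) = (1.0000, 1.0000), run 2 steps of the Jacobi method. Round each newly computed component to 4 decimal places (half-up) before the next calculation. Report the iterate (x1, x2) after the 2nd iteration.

Iteration 1:
  x1 = (5 - (3)·1.0000) / (5) = 0.4000
  x2 = (3 - (-1)·1.0000) / (3) = 1.3333
Iteration 2:
  x1 = (5 - (3)·1.3333) / (5) = 0.2000
  x2 = (3 - (-1)·0.4000) / (3) = 1.1333

(0.2000, 1.1333)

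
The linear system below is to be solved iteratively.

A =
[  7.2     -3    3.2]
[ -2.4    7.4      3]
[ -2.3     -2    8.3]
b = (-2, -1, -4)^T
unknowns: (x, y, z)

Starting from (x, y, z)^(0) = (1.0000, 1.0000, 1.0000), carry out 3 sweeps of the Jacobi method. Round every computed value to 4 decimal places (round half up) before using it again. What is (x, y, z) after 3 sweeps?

(-0.1065, -0.0088, -0.6483)

Iteration 1:
  x = (-2 - (-3)·1.0000 - (3.2)·1.0000) / (7.2) = -0.3056
  y = (-1 - (-2.4)·1.0000 - (3)·1.0000) / (7.4) = -0.2162
  z = (-4 - (-2.3)·1.0000 - (-2)·1.0000) / (8.3) = 0.0361
Iteration 2:
  x = (-2 - (-3)·-0.2162 - (3.2)·0.0361) / (7.2) = -0.3839
  y = (-1 - (-2.4)·-0.3056 - (3)·0.0361) / (7.4) = -0.2489
  z = (-4 - (-2.3)·-0.3056 - (-2)·-0.2162) / (8.3) = -0.6187
Iteration 3:
  x = (-2 - (-3)·-0.2489 - (3.2)·-0.6187) / (7.2) = -0.1065
  y = (-1 - (-2.4)·-0.3839 - (3)·-0.6187) / (7.4) = -0.0088
  z = (-4 - (-2.3)·-0.3839 - (-2)·-0.2489) / (8.3) = -0.6483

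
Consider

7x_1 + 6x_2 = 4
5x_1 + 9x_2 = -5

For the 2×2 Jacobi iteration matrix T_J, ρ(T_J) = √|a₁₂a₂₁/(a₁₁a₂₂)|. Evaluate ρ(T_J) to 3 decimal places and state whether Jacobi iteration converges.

a₁₂a₂₁/(a₁₁a₂₂) = (6)·(5) / ((7)·(9)) = 0.476190
ρ = √|0.476190| = √0.476190 = 0.690
ρ < 1, so Jacobi converges

0.690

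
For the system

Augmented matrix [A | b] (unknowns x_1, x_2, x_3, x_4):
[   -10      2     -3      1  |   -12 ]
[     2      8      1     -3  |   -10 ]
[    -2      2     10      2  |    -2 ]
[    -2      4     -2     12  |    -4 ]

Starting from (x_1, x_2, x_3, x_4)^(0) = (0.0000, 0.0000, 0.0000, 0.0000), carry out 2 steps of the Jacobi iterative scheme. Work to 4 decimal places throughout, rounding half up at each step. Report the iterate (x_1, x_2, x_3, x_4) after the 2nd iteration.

(0.9767, -1.6500, 0.3567, 0.2500)

Iteration 1:
  x_1 = (-12 - (2)·0.0000 - (-3)·0.0000 - (1)·0.0000) / (-10) = 1.2000
  x_2 = (-10 - (2)·0.0000 - (1)·0.0000 - (-3)·0.0000) / (8) = -1.2500
  x_3 = (-2 - (-2)·0.0000 - (2)·0.0000 - (2)·0.0000) / (10) = -0.2000
  x_4 = (-4 - (-2)·0.0000 - (4)·0.0000 - (-2)·0.0000) / (12) = -0.3333
Iteration 2:
  x_1 = (-12 - (2)·-1.2500 - (-3)·-0.2000 - (1)·-0.3333) / (-10) = 0.9767
  x_2 = (-10 - (2)·1.2000 - (1)·-0.2000 - (-3)·-0.3333) / (8) = -1.6500
  x_3 = (-2 - (-2)·1.2000 - (2)·-1.2500 - (2)·-0.3333) / (10) = 0.3567
  x_4 = (-4 - (-2)·1.2000 - (4)·-1.2500 - (-2)·-0.2000) / (12) = 0.2500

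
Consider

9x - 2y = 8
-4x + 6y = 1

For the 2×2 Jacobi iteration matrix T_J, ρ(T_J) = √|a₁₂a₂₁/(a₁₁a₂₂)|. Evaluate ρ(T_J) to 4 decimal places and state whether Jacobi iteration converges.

a₁₂a₂₁/(a₁₁a₂₂) = (-2)·(-4) / ((9)·(6)) = 0.148148
ρ = √|0.148148| = √0.148148 = 0.3849
ρ < 1, so Jacobi converges

0.3849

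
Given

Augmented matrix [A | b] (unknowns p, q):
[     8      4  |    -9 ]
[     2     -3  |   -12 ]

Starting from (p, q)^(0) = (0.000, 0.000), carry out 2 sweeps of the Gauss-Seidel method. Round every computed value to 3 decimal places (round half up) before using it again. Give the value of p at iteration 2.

Iteration 1:
  p = (-9 - (4)·0.000) / (8) = -1.125
  q = (-12 - (2)·-1.125) / (-3) = 3.250
Iteration 2:
  p = (-9 - (4)·3.250) / (8) = -2.750
  q = (-12 - (2)·-2.750) / (-3) = 2.167

-2.750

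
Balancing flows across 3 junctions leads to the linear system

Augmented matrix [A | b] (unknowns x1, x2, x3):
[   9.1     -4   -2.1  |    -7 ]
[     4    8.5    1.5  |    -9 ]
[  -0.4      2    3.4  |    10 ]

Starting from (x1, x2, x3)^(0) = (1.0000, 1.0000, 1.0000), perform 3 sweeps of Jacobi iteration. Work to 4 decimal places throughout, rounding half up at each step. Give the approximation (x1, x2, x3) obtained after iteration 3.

(-0.4982, -1.3063, 3.6815)

Iteration 1:
  x1 = (-7 - (-4)·1.0000 - (-2.1)·1.0000) / (9.1) = -0.0989
  x2 = (-9 - (4)·1.0000 - (1.5)·1.0000) / (8.5) = -1.7059
  x3 = (10 - (-0.4)·1.0000 - (2)·1.0000) / (3.4) = 2.4706
Iteration 2:
  x1 = (-7 - (-4)·-1.7059 - (-2.1)·2.4706) / (9.1) = -0.9489
  x2 = (-9 - (4)·-0.0989 - (1.5)·2.4706) / (8.5) = -1.4483
  x3 = (10 - (-0.4)·-0.0989 - (2)·-1.7059) / (3.4) = 3.9330
Iteration 3:
  x1 = (-7 - (-4)·-1.4483 - (-2.1)·3.9330) / (9.1) = -0.4982
  x2 = (-9 - (4)·-0.9489 - (1.5)·3.9330) / (8.5) = -1.3063
  x3 = (10 - (-0.4)·-0.9489 - (2)·-1.4483) / (3.4) = 3.6815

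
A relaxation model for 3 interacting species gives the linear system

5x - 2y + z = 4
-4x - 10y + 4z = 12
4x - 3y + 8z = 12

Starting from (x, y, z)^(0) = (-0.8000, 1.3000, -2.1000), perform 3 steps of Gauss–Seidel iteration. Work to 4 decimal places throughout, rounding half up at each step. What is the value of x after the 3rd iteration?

0.0650

Iteration 1:
  x = (4 - (-2)·1.3000 - (1)·-2.1000) / (5) = 1.7400
  y = (12 - (-4)·1.7400 - (4)·-2.1000) / (-10) = -2.7360
  z = (12 - (4)·1.7400 - (-3)·-2.7360) / (8) = -0.3960
Iteration 2:
  x = (4 - (-2)·-2.7360 - (1)·-0.3960) / (5) = -0.2152
  y = (12 - (-4)·-0.2152 - (4)·-0.3960) / (-10) = -1.2723
  z = (12 - (4)·-0.2152 - (-3)·-1.2723) / (8) = 1.1305
Iteration 3:
  x = (4 - (-2)·-1.2723 - (1)·1.1305) / (5) = 0.0650
  y = (12 - (-4)·0.0650 - (4)·1.1305) / (-10) = -0.7738
  z = (12 - (4)·0.0650 - (-3)·-0.7738) / (8) = 1.1773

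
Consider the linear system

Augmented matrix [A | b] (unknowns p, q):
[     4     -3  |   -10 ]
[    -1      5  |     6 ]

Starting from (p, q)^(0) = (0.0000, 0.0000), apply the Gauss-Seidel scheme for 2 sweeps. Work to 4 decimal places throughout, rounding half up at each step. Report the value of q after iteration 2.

Iteration 1:
  p = (-10 - (-3)·0.0000) / (4) = -2.5000
  q = (6 - (-1)·-2.5000) / (5) = 0.7000
Iteration 2:
  p = (-10 - (-3)·0.7000) / (4) = -1.9750
  q = (6 - (-1)·-1.9750) / (5) = 0.8050

0.8050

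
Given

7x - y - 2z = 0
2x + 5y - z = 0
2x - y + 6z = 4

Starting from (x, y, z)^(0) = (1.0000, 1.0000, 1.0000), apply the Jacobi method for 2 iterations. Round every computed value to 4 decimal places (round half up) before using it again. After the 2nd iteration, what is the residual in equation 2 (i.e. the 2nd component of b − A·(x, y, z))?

Iteration 1:
  x = (0 - (-1)·1.0000 - (-2)·1.0000) / (7) = 0.4286
  y = (0 - (2)·1.0000 - (-1)·1.0000) / (5) = -0.2000
  z = (4 - (2)·1.0000 - (-1)·1.0000) / (6) = 0.5000
Iteration 2:
  x = (0 - (-1)·-0.2000 - (-2)·0.5000) / (7) = 0.1143
  y = (0 - (2)·0.4286 - (-1)·0.5000) / (5) = -0.0714
  z = (4 - (2)·0.4286 - (-1)·-0.2000) / (6) = 0.4905
Residual b − A·x = (0.1095, 0.6189, 0.7570)

0.6189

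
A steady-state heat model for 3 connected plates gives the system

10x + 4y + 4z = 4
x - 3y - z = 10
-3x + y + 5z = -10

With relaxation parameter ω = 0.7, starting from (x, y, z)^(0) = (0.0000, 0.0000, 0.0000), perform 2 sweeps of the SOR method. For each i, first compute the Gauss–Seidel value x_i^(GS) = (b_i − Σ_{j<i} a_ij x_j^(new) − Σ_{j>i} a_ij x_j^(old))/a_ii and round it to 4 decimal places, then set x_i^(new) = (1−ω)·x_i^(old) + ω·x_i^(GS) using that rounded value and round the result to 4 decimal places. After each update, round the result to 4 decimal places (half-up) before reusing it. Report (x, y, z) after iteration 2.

(1.2692, -2.4924, -0.8075)

Iteration 1:
  x: GS value = (4 - (4)·0.0000 - (4)·0.0000) / (10) = 0.4000;  x ← (1−ω)·0.0000 + ω·0.4000 = 0.2800
  y: GS value = (10 - (1)·0.2800 - (-1)·0.0000) / (-3) = -3.2400;  y ← (1−ω)·0.0000 + ω·-3.2400 = -2.2680
  z: GS value = (-10 - (-3)·0.2800 - (1)·-2.2680) / (5) = -1.3784;  z ← (1−ω)·0.0000 + ω·-1.3784 = -0.9649
Iteration 2:
  x: GS value = (4 - (4)·-2.2680 - (4)·-0.9649) / (10) = 1.6932;  x ← (1−ω)·0.2800 + ω·1.6932 = 1.2692
  y: GS value = (10 - (1)·1.2692 - (-1)·-0.9649) / (-3) = -2.5886;  y ← (1−ω)·-2.2680 + ω·-2.5886 = -2.4924
  z: GS value = (-10 - (-3)·1.2692 - (1)·-2.4924) / (5) = -0.7400;  z ← (1−ω)·-0.9649 + ω·-0.7400 = -0.8075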